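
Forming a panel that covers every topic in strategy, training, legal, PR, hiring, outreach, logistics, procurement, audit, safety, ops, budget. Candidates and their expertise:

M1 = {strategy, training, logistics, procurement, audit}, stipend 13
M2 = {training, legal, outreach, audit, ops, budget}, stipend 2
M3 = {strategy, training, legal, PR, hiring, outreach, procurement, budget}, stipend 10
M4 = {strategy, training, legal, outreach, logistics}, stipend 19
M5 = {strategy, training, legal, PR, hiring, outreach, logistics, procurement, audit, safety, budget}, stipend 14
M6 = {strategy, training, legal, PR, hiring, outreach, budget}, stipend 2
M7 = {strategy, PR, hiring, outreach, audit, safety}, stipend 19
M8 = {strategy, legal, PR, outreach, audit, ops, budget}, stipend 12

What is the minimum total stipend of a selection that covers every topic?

16

M2, M5 cover every topic at stipend 2 + 14 = 16.
Any cover uses at least 2 members; among all covering selections none totals below 16.
Greedy by coverage-per-stipend would pick M6, M2, M5 for 18 — worse than the optimum 16.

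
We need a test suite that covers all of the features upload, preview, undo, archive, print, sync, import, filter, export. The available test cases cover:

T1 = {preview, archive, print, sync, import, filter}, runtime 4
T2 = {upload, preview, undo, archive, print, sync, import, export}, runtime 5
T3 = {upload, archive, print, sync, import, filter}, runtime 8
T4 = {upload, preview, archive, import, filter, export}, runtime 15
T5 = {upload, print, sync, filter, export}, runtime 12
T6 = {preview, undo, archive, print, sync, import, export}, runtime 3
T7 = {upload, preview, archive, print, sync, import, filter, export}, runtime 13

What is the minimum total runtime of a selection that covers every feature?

9

T1, T2 cover every feature at runtime 4 + 5 = 9.
Any cover uses at least 2 test cases; among all covering selections none totals below 9.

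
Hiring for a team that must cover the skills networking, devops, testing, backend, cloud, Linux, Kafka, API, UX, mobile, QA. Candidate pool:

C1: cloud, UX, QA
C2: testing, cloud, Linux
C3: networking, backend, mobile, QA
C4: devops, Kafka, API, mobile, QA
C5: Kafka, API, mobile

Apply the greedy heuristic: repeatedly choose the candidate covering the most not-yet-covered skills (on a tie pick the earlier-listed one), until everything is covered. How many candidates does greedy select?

Pick 1: C4 covers 5 new skills (devops, Kafka, API, mobile, QA).
Pick 2: C2 covers 3 new skills (testing, cloud, Linux).
Pick 3: C3 covers 2 new skills (networking, backend).
Pick 4: C1 covers 1 new skills (UX).
Greedy uses 4 candidates.

4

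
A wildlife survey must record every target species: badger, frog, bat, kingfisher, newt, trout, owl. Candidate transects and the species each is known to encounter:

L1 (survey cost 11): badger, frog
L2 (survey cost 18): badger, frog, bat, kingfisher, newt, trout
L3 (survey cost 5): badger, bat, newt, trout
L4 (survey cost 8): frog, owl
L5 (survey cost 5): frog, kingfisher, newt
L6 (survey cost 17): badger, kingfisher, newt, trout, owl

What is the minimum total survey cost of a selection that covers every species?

18

L3, L4, L5 cover every species at survey cost 5 + 8 + 5 = 18.
Any cover uses at least 2 transects; among all covering selections none totals below 18.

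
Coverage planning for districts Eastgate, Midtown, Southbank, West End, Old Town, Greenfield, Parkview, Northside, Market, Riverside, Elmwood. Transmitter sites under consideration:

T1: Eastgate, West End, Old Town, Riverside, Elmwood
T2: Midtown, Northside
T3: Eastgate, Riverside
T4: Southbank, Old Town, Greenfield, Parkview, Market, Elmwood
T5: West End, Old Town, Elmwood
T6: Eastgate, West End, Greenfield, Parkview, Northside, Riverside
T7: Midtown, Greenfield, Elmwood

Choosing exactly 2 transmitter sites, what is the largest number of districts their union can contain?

10

Choosing T4, T6 covers {Eastgate, Southbank, West End, Old Town, Greenfield, Parkview, Northside, Market, Riverside, Elmwood} — 10 districts.
No choice of 2 transmitter sites does better; here Midtown is left uncovered.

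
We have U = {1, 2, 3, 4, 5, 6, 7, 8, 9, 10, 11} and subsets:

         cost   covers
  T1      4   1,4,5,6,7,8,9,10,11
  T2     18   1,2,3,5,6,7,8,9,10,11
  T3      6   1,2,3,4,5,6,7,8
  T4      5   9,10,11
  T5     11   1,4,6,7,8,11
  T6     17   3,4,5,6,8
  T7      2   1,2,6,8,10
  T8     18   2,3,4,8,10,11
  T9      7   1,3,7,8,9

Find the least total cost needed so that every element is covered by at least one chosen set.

10

T1, T3 cover every element at cost 4 + 6 = 10.
Any cover uses at least 2 sets; among all covering selections none totals below 10.
Greedy by coverage-per-cost would pick T7, T1, T3 for 12 — worse than the optimum 10.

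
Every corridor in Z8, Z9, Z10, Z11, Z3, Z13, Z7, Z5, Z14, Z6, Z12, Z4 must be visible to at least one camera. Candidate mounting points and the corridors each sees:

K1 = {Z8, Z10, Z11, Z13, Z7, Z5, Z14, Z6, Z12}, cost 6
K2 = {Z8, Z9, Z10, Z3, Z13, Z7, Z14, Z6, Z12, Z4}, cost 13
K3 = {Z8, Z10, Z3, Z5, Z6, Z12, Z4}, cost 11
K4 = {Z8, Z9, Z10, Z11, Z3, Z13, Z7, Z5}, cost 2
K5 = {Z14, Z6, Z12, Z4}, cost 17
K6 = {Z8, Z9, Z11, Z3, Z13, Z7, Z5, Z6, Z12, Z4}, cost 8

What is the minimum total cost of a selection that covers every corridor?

K1, K6 cover every corridor at cost 6 + 8 = 14.
Any cover uses at least 2 camera mounts; among all covering selections none totals below 14.
Greedy by coverage-per-cost would pick K4, K1, K6 for 16 — worse than the optimum 14.

14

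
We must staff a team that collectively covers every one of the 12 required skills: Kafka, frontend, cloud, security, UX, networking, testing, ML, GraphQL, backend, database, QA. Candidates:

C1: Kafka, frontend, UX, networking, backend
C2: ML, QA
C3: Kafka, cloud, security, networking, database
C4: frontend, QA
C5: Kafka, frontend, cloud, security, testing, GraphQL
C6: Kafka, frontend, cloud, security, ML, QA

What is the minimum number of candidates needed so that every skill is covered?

4

C1, C2, C3, C5 together cover {Kafka, frontend, cloud, security, UX, networking, testing, ML, GraphQL, backend, database, QA} — every skill.
No 3 of the 6 candidates cover everything (all 20 triples fall short), so 4 is minimum.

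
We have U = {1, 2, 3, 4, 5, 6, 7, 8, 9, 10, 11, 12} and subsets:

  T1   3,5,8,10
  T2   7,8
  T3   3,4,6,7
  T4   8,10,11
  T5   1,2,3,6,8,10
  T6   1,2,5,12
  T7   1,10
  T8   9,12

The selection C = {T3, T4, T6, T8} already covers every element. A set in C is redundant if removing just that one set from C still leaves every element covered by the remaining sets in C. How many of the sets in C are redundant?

Drop T3: 3, 4, 6, 7 uncovered — not redundant.
Drop T4: 8, 10, 11 uncovered — not redundant.
Drop T6: 1, 2, 5 uncovered — not redundant.
Drop T8: 9 uncovered — not redundant.
None of the sets in C is redundant.

0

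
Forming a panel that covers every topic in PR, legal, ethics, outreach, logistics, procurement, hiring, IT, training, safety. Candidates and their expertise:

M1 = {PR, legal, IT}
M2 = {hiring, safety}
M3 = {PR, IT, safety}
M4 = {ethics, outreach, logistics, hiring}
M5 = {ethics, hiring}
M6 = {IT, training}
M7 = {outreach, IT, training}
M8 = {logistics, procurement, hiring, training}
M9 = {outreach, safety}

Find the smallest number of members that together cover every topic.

M1, M2, M4, M8 together cover {PR, legal, ethics, outreach, logistics, procurement, hiring, IT, training, safety} — every topic.
No 3 of the 9 members cover everything (all 84 triples fall short), so 4 is minimum.

4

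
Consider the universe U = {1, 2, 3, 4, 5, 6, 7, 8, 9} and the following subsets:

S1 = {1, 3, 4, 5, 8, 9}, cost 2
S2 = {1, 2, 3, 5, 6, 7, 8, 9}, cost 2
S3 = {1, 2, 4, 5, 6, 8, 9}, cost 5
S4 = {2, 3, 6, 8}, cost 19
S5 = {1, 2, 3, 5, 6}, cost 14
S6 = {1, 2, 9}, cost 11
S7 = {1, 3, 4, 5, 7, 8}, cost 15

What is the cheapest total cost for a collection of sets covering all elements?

S1, S2 cover every element at cost 2 + 2 = 4.
Any cover uses at least 2 sets; among all covering selections none totals below 4.

4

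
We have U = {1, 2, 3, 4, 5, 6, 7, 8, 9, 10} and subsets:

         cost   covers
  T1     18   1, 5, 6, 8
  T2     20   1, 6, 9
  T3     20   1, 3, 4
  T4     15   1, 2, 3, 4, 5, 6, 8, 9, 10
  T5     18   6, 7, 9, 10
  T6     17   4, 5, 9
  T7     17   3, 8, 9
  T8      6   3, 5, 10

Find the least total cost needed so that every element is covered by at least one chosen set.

33

T4, T5 cover every element at cost 15 + 18 = 33.
Any cover uses at least 2 sets; among all covering selections none totals below 33.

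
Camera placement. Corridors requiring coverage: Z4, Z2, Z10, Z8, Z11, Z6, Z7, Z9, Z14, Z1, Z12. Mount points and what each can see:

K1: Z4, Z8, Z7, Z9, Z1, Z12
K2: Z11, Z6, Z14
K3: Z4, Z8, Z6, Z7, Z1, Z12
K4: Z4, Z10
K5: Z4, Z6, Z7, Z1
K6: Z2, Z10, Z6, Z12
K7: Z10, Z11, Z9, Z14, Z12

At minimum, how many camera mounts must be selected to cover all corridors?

3

K1, K2, K6 together cover {Z4, Z2, Z10, Z8, Z11, Z6, Z7, Z9, Z14, Z1, Z12} — every corridor.
No 2 of the 7 camera mounts cover everything (all 21 pairs fall short), so 3 is minimum.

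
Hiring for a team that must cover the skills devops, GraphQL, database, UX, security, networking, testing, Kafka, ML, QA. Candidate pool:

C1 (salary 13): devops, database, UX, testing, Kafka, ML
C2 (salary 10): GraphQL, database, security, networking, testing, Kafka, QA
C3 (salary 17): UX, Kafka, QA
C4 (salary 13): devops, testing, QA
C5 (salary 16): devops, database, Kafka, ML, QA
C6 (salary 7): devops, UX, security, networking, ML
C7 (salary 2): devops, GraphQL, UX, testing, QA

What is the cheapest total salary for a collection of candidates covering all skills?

C2, C6 cover every skill at salary 10 + 7 = 17.
Any cover uses at least 2 candidates; among all covering selections none totals below 17.

17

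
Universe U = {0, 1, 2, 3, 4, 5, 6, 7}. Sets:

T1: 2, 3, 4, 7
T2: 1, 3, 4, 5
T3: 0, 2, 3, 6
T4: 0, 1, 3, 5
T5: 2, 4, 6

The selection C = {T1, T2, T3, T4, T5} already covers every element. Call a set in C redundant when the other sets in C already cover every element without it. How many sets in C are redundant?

4

Drop T1: 7 uncovered — not redundant.
Drop T2: the rest still cover every element — redundant.
Drop T3: the rest still cover every element — redundant.
Drop T4: the rest still cover every element — redundant.
Drop T5: the rest still cover every element — redundant.
4 redundant: T2, T3, T4, T5.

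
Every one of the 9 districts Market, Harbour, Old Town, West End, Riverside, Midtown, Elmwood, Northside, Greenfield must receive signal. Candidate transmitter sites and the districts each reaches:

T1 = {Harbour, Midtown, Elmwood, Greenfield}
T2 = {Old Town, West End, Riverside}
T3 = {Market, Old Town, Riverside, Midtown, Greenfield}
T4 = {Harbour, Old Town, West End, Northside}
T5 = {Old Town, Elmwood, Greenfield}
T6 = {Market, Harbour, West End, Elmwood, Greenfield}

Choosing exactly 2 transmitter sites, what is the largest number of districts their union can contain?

8

Choosing T3, T4 covers {Market, Harbour, Old Town, West End, Riverside, Midtown, Northside, Greenfield} — 8 districts.
No choice of 2 transmitter sites does better; here Elmwood is left uncovered.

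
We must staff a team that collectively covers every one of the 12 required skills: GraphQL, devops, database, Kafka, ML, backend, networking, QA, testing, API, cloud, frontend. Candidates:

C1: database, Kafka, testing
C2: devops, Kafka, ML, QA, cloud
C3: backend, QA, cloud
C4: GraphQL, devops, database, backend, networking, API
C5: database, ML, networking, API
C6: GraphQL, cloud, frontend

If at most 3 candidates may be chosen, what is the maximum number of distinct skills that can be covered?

Choosing C1, C2, C4 covers {GraphQL, devops, database, Kafka, ML, backend, networking, QA, testing, API, cloud} — 11 skills.
No choice of 3 candidates does better; here frontend is left uncovered.

11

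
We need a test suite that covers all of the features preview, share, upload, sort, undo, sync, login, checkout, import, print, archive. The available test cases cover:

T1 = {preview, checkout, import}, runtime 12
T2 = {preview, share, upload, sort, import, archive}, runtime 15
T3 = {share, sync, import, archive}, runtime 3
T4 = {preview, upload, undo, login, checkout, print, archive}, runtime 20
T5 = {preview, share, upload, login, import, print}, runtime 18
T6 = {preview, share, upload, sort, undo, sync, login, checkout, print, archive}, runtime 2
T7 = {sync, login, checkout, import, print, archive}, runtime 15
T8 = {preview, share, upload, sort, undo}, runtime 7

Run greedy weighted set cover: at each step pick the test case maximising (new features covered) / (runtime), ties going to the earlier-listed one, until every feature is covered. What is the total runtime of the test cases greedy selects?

Pick 1: T6 adds 10 new (preview, share, upload, sort, undo, sync, login, checkout, print, archive) at runtime 2 (ratio 10/2).
Pick 2: T3 adds 1 new (import) at runtime 3 (ratio 1/3).
Greedy total runtime: 2 + 3 = 5.

5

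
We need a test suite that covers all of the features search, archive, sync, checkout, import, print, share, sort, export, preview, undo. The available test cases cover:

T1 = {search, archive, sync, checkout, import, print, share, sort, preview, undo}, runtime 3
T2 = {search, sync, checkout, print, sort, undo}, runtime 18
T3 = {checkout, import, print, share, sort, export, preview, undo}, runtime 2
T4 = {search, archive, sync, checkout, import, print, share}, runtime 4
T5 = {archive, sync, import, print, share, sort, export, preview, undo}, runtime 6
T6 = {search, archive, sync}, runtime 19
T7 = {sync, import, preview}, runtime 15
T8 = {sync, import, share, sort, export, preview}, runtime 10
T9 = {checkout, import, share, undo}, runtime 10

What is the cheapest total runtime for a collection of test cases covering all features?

T1, T3 cover every feature at runtime 3 + 2 = 5.
Any cover uses at least 2 test cases; among all covering selections none totals below 5.

5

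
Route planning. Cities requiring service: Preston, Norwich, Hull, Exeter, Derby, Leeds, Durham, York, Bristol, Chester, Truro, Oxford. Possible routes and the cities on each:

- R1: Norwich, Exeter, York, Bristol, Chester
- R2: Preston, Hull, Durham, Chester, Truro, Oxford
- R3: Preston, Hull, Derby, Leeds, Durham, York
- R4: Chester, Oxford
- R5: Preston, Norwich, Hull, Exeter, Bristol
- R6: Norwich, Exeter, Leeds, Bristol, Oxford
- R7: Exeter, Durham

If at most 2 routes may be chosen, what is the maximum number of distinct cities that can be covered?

10

Choosing R1, R2 covers {Preston, Norwich, Hull, Exeter, Durham, York, Bristol, Chester, Truro, Oxford} — 10 cities.
No choice of 2 routes does better; here Derby, Leeds are left uncovered.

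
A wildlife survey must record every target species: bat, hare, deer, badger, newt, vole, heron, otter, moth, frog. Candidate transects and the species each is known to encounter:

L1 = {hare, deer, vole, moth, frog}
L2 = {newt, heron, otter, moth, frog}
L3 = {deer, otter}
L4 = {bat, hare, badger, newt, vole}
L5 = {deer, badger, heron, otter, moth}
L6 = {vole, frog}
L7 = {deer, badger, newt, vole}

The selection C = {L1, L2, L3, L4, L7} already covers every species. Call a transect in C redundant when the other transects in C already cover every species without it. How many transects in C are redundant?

Drop L1: the rest still cover every species — redundant.
Drop L2: heron uncovered — not redundant.
Drop L3: the rest still cover every species — redundant.
Drop L4: bat uncovered — not redundant.
Drop L7: the rest still cover every species — redundant.
3 redundant: L1, L3, L7.

3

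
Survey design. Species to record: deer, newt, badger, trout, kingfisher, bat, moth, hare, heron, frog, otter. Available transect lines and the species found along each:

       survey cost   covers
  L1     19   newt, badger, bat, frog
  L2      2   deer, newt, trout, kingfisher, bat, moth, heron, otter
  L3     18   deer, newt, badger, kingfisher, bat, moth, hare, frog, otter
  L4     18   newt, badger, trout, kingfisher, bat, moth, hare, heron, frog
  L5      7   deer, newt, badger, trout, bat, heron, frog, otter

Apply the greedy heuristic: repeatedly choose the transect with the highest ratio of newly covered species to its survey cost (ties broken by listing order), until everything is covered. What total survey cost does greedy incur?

27

Pick 1: L2 adds 8 new (deer, newt, trout, kingfisher, bat, moth, heron, otter) at survey cost 2 (ratio 8/2).
Pick 2: L5 adds 2 new (badger, frog) at survey cost 7 (ratio 2/7).
Pick 3: L3 adds 1 new (hare) at survey cost 18 (ratio 1/18).
Greedy total survey cost: 2 + 7 + 18 = 27. (The true optimum is 20, so greedy overshoots here.)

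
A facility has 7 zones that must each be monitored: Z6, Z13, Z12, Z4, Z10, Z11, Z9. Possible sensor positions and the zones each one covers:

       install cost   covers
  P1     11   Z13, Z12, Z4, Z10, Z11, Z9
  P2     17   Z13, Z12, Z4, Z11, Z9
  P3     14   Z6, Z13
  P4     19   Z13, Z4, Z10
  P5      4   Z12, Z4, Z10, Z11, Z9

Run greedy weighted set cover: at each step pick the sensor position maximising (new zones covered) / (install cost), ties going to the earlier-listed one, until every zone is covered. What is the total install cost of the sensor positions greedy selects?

Pick 1: P5 adds 5 new (Z12, Z4, Z10, Z11, Z9) at install cost 4 (ratio 5/4).
Pick 2: P3 adds 2 new (Z6, Z13) at install cost 14 (ratio 2/14).
Greedy total install cost: 4 + 14 = 18.

18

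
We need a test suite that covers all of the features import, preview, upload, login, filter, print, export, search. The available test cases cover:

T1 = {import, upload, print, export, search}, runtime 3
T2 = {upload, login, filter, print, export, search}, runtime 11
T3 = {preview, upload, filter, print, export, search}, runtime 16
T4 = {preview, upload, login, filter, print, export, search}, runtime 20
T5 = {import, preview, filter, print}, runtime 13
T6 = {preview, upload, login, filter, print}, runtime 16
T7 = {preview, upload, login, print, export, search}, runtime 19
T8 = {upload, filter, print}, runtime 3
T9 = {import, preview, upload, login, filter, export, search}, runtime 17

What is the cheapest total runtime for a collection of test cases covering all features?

19

T1, T6 cover every feature at runtime 3 + 16 = 19.
Any cover uses at least 2 test cases; among all covering selections none totals below 19.
Greedy by coverage-per-runtime would pick T1, T8, T6 for 22 — worse than the optimum 19.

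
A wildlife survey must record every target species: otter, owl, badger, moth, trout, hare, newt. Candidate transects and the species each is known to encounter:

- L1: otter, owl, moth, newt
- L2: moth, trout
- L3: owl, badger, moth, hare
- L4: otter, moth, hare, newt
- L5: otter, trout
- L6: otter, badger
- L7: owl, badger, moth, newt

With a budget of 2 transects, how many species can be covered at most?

6

Choosing L1, L3 covers {otter, owl, badger, moth, hare, newt} — 6 species.
No choice of 2 transects does better; here trout is left uncovered.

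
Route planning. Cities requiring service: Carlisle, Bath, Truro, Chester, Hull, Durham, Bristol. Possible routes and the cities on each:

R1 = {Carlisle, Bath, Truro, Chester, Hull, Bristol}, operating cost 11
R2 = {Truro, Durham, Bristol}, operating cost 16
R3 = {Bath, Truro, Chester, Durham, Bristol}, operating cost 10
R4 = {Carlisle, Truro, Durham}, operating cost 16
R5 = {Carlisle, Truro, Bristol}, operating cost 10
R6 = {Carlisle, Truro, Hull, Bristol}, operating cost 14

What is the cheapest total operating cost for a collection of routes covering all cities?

21

R1, R3 cover every city at operating cost 11 + 10 = 21.
Any cover uses at least 2 routes; among all covering selections none totals below 21.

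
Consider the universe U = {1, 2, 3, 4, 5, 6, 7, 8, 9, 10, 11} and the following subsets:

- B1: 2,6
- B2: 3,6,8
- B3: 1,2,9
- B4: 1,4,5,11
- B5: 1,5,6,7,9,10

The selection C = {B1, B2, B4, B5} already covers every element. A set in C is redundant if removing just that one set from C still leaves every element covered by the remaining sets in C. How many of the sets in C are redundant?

0

Drop B1: 2 uncovered — not redundant.
Drop B2: 3, 8 uncovered — not redundant.
Drop B4: 4, 11 uncovered — not redundant.
Drop B5: 7, 9, 10 uncovered — not redundant.
None of the sets in C is redundant.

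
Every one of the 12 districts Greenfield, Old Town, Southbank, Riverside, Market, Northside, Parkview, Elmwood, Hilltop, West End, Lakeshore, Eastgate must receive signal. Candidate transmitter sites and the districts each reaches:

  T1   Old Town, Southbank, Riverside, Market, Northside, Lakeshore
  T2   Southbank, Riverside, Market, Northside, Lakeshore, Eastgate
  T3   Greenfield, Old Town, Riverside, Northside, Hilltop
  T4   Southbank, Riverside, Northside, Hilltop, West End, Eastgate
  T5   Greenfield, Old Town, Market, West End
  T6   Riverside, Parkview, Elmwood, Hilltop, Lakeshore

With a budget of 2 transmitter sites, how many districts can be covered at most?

9

Choosing T1, T4 covers {Old Town, Southbank, Riverside, Market, Northside, Hilltop, West End, Lakeshore, Eastgate} — 9 districts.
No choice of 2 transmitter sites does better; here Greenfield, Parkview, Elmwood are left uncovered.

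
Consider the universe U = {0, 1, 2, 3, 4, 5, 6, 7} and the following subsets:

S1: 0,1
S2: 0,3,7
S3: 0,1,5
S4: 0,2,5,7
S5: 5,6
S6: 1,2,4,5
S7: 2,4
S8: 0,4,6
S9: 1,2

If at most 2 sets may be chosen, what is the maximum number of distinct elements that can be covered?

7

Choosing S2, S6 covers {0, 1, 2, 3, 4, 5, 7} — 7 elements.
No choice of 2 sets does better; here 6 is left uncovered.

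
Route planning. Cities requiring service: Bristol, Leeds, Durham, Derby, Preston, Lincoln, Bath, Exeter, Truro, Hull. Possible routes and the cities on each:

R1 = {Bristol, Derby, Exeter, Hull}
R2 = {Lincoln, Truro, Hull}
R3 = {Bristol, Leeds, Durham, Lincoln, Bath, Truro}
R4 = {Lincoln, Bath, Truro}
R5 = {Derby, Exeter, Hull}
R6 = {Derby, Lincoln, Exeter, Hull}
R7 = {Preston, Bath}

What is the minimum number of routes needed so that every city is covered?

R1, R3, R7 together cover {Bristol, Leeds, Durham, Derby, Preston, Lincoln, Bath, Exeter, Truro, Hull} — every city.
No 2 of the 7 routes cover everything (all 21 pairs fall short), so 3 is minimum.

3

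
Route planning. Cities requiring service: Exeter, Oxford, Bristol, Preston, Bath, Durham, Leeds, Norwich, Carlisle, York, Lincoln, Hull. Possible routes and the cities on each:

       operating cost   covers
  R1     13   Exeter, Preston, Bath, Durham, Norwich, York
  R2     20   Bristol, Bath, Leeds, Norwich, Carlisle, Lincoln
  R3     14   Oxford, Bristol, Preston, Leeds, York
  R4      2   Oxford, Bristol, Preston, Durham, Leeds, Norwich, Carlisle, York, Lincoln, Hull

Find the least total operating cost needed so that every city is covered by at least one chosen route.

R1, R4 cover every city at operating cost 13 + 2 = 15.
Any cover uses at least 2 routes; among all covering selections none totals below 15.

15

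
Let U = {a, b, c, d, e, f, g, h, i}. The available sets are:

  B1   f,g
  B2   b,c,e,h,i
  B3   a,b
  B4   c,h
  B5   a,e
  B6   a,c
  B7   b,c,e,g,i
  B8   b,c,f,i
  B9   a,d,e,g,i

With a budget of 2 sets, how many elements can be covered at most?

Choosing B2, B9 covers {a, b, c, d, e, g, h, i} — 8 elements.
No choice of 2 sets does better; here f is left uncovered.

8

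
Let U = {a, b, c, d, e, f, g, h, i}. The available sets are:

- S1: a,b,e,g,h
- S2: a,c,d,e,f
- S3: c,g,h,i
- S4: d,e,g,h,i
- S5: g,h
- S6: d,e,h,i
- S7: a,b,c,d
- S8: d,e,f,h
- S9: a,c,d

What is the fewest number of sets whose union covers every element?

3

S1, S2, S3 together cover {a, b, c, d, e, f, g, h, i} — every element.
No 2 of the 9 sets cover everything (all 36 pairs fall short), so 3 is minimum.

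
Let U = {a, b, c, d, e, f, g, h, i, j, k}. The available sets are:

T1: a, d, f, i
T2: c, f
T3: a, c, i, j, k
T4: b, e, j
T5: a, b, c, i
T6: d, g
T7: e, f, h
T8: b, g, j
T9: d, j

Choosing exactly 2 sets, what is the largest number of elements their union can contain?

8

Choosing T3, T7 covers {a, c, e, f, h, i, j, k} — 8 elements.
No choice of 2 sets does better; here b, d, g are left uncovered.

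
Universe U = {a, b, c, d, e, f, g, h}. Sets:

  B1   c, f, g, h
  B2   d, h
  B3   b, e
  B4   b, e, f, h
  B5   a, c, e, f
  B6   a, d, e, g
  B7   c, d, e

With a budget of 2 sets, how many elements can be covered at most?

Choosing B1, B6 covers {a, c, d, e, f, g, h} — 7 elements.
No choice of 2 sets does better; here b is left uncovered.

7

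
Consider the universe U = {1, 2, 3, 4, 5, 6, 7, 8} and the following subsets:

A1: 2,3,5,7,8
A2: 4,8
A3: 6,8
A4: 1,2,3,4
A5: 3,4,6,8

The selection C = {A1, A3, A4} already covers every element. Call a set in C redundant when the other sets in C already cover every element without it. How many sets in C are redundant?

0

Drop A1: 5, 7 uncovered — not redundant.
Drop A3: 6 uncovered — not redundant.
Drop A4: 1, 4 uncovered — not redundant.
None of the sets in C is redundant.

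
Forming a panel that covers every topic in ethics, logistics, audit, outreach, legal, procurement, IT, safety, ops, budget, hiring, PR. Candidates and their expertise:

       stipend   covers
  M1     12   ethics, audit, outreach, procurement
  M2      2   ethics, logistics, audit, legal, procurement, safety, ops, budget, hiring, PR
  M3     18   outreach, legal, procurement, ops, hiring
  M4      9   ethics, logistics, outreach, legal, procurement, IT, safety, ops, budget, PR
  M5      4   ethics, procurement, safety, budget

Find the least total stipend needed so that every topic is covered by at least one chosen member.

11

M2, M4 cover every topic at stipend 2 + 9 = 11.
Any cover uses at least 2 members; among all covering selections none totals below 11.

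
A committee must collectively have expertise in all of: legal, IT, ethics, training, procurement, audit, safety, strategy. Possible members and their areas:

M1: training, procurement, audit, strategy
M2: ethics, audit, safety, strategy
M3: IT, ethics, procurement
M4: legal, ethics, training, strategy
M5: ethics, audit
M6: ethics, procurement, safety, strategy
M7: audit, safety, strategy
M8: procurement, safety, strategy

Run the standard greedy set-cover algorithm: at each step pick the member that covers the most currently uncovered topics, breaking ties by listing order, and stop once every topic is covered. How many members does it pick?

Pick 1: M1 covers 4 new topics (training, procurement, audit, strategy).
Pick 2: M2 covers 2 new topics (ethics, safety).
Pick 3: M3 covers 1 new topics (IT).
Pick 4: M4 covers 1 new topics (legal).
Greedy uses 4 members. (The true minimum is 3.)

4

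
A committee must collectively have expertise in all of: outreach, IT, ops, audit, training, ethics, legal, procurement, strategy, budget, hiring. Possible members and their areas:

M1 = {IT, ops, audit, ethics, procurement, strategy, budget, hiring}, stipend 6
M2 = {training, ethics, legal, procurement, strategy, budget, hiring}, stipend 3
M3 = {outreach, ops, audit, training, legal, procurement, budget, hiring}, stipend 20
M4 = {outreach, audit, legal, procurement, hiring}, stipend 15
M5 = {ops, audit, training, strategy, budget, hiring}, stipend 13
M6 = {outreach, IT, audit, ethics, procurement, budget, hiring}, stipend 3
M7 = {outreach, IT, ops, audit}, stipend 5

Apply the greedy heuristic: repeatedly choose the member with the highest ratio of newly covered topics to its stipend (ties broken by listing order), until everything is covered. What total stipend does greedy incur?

11

Pick 1: M2 adds 7 new (training, ethics, legal, procurement, strategy, budget, hiring) at stipend 3 (ratio 7/3).
Pick 2: M6 adds 3 new (outreach, IT, audit) at stipend 3 (ratio 3/3).
Pick 3: M7 adds 1 new (ops) at stipend 5 (ratio 1/5).
Greedy total stipend: 3 + 3 + 5 = 11. (The true optimum is 8, so greedy overshoots here.)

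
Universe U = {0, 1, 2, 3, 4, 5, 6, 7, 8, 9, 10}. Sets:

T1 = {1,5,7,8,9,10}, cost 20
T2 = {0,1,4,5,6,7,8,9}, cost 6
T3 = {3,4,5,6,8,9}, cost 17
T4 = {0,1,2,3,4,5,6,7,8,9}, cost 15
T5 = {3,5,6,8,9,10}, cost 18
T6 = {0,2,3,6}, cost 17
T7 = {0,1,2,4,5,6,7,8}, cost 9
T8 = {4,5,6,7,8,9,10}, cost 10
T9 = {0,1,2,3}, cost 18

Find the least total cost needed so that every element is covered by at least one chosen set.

T4, T8 cover every element at cost 15 + 10 = 25.
Any cover uses at least 2 sets; among all covering selections none totals below 25.
Greedy by coverage-per-cost would pick T2, T4, T8 for 31 — worse than the optimum 25.

25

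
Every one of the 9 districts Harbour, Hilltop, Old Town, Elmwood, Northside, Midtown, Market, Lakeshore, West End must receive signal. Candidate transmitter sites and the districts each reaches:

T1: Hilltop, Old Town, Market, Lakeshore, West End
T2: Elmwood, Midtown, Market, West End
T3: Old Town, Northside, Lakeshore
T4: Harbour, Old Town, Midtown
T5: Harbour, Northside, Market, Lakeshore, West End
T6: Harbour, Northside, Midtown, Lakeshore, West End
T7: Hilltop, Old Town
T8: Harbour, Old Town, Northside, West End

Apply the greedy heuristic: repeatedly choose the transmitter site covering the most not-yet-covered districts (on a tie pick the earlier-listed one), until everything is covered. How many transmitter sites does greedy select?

3

Pick 1: T1 covers 5 new districts (Hilltop, Old Town, Market, Lakeshore, West End).
Pick 2: T6 covers 3 new districts (Harbour, Northside, Midtown).
Pick 3: T2 covers 1 new districts (Elmwood).
Greedy uses 3 transmitter sites.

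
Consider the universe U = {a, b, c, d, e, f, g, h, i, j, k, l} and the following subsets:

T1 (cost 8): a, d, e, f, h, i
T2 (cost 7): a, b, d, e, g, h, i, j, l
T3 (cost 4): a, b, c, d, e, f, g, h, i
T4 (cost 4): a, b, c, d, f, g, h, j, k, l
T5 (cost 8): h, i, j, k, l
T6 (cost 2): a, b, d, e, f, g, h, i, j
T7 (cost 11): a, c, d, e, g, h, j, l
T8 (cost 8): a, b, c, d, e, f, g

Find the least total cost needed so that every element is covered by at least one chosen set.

T4, T6 cover every element at cost 4 + 2 = 6.
Any cover uses at least 2 sets; among all covering selections none totals below 6.

6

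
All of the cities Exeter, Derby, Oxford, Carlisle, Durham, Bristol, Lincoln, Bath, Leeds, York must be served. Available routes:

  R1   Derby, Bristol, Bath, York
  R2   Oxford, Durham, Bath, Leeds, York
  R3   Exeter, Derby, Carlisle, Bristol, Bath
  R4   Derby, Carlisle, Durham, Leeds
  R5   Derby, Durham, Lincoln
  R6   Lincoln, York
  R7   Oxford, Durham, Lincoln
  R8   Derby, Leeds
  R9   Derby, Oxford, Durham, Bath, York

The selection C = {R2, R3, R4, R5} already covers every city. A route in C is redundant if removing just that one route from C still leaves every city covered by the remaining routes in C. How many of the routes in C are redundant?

1

Drop R2: Oxford, York uncovered — not redundant.
Drop R3: Exeter, Bristol uncovered — not redundant.
Drop R4: the rest still cover every city — redundant.
Drop R5: Lincoln uncovered — not redundant.
1 redundant: R4.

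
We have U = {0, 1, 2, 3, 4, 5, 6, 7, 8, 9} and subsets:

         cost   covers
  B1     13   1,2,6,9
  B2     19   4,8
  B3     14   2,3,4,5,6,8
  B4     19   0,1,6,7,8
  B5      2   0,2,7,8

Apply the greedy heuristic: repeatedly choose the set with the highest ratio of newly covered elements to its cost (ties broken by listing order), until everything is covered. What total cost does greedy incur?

Pick 1: B5 adds 4 new (0, 2, 7, 8) at cost 2 (ratio 4/2).
Pick 2: B3 adds 4 new (3, 4, 5, 6) at cost 14 (ratio 4/14).
Pick 3: B1 adds 2 new (1, 9) at cost 13 (ratio 2/13).
Greedy total cost: 2 + 14 + 13 = 29.

29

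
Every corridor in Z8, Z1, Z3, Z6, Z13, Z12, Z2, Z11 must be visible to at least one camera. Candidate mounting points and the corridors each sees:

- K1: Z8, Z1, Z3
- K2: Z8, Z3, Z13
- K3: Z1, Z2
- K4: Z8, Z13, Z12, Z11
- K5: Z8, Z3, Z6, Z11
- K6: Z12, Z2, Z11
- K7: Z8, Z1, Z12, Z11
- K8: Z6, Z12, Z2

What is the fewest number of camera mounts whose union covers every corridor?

K1, K4, K8 together cover {Z8, Z1, Z3, Z6, Z13, Z12, Z2, Z11} — every corridor.
No 2 of the 8 camera mounts cover everything (all 28 pairs fall short), so 3 is minimum.

3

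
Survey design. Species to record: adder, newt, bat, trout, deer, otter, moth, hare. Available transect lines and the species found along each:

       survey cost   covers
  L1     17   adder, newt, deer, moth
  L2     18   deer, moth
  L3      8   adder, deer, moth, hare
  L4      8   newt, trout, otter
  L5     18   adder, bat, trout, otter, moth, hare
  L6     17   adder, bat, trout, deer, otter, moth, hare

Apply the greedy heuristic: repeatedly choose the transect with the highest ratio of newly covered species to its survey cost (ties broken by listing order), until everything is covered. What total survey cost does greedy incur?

Pick 1: L3 adds 4 new (adder, deer, moth, hare) at survey cost 8 (ratio 4/8).
Pick 2: L4 adds 3 new (newt, trout, otter) at survey cost 8 (ratio 3/8).
Pick 3: L6 adds 1 new (bat) at survey cost 17 (ratio 1/17).
Greedy total survey cost: 8 + 8 + 17 = 33. (The true optimum is 25, so greedy overshoots here.)

33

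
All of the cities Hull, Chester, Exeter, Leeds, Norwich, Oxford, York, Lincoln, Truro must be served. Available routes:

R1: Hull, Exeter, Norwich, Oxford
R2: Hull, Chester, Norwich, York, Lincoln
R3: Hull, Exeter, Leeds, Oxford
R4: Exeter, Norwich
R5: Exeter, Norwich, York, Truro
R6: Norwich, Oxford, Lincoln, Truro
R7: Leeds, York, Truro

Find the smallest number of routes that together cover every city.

R1, R2, R7 together cover {Hull, Chester, Exeter, Leeds, Norwich, Oxford, York, Lincoln, Truro} — every city.
No 2 of the 7 routes cover everything (all 21 pairs fall short), so 3 is minimum.

3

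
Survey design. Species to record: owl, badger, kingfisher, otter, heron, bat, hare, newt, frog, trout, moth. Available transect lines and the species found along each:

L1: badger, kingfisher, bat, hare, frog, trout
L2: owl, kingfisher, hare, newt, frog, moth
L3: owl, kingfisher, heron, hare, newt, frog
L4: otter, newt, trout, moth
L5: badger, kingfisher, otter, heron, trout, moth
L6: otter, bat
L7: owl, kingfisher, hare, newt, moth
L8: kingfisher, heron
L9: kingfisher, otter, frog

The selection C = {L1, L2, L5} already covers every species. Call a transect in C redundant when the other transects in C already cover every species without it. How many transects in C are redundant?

Drop L1: bat uncovered — not redundant.
Drop L2: owl, newt uncovered — not redundant.
Drop L5: otter, heron uncovered — not redundant.
None of the transects in C is redundant.

0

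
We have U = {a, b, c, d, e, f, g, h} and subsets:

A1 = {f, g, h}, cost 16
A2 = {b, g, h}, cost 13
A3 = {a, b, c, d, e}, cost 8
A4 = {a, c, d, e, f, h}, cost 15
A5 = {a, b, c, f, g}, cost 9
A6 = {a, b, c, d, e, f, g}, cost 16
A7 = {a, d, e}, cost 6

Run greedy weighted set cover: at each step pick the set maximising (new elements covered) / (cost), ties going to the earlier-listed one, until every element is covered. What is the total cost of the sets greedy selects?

30

Pick 1: A3 adds 5 new (a, b, c, d, e) at cost 8 (ratio 5/8).
Pick 2: A5 adds 2 new (f, g) at cost 9 (ratio 2/9).
Pick 3: A2 adds 1 new (h) at cost 13 (ratio 1/13).
Greedy total cost: 8 + 9 + 13 = 30. (The true optimum is 24, so greedy overshoots here.)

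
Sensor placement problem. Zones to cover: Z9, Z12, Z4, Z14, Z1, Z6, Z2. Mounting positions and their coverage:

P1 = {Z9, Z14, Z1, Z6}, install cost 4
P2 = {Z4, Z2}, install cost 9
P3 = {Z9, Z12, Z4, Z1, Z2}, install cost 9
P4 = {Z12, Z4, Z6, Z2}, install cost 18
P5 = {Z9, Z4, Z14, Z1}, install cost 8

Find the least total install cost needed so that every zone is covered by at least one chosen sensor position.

P1, P3 cover every zone at install cost 4 + 9 = 13.
Any cover uses at least 2 sensor positions; among all covering selections none totals below 13.

13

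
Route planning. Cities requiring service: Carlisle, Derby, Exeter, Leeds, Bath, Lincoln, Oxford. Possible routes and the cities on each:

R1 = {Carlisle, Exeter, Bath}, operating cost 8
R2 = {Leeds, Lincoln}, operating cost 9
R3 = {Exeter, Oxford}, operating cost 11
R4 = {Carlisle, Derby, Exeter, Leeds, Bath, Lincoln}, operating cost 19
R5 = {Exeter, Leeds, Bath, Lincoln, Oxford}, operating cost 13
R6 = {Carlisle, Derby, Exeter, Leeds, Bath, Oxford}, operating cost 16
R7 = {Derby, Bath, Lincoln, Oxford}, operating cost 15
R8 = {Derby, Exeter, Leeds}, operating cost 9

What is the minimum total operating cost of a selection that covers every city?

R2, R6 cover every city at operating cost 9 + 16 = 25.
Any cover uses at least 2 routes; among all covering selections none totals below 25.
Greedy by coverage-per-operating cost would pick R5, R1, R8 for 30 — worse than the optimum 25.

25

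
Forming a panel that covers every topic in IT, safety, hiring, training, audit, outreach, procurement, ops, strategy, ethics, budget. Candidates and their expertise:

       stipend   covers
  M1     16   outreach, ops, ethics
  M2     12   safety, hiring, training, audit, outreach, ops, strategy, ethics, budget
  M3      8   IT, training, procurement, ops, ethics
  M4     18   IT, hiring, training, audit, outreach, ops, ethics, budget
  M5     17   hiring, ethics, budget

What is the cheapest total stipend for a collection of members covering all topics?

M2, M3 cover every topic at stipend 12 + 8 = 20.
Any cover uses at least 2 members; among all covering selections none totals below 20.

20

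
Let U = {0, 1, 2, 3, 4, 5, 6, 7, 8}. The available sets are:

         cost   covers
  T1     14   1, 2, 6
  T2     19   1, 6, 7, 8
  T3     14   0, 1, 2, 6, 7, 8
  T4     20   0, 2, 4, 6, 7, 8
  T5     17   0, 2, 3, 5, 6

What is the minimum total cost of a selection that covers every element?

T1, T4, T5 cover every element at cost 14 + 20 + 17 = 51.
Any cover uses at least 3 sets; among all covering selections none totals below 51.

51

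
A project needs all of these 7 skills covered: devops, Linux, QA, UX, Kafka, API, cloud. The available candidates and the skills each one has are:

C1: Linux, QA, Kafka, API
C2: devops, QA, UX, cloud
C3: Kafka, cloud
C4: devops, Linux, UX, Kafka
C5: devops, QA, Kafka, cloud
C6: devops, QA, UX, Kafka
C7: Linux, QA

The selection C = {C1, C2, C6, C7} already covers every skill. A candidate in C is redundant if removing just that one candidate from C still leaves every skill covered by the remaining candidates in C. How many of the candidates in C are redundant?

Drop C1: API uncovered — not redundant.
Drop C2: cloud uncovered — not redundant.
Drop C6: the rest still cover every skill — redundant.
Drop C7: the rest still cover every skill — redundant.
2 redundant: C6, C7.

2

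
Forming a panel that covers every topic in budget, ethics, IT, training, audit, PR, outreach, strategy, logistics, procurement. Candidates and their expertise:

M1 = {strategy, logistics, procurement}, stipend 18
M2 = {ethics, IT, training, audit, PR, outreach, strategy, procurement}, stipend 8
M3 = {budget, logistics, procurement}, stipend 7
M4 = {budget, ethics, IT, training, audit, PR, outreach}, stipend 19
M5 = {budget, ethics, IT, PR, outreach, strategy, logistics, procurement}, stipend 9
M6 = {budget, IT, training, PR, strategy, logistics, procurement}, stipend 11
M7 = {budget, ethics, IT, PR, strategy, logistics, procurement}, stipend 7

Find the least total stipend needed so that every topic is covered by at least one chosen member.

15

M2, M3 cover every topic at stipend 8 + 7 = 15.
Any cover uses at least 2 members; among all covering selections none totals below 15.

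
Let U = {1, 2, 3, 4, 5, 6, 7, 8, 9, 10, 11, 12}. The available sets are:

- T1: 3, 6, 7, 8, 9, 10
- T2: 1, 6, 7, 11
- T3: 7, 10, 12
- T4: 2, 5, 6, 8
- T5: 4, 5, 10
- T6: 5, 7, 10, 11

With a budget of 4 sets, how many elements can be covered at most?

11

Choosing T1, T2, T3, T4 covers {1, 2, 3, 5, 6, 7, 8, 9, 10, 11, 12} — 11 elements.
No choice of 4 sets does better; here 4 is left uncovered.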